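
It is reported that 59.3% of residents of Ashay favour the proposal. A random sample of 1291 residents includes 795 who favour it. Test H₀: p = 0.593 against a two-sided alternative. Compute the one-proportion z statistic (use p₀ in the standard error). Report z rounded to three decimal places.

p̂ = 795/1291 ≈ 0.61580.
Under H₀, SE = √(0.593·0.407/1291) = √(0.000186949) = 0.01367.
z = (0.61580 − 0.593)/0.01367 = 0.02280/0.01367 = 1.668.
p-value = 2·P(Z > 1.668) ≈ 0.0954.

z = 1.668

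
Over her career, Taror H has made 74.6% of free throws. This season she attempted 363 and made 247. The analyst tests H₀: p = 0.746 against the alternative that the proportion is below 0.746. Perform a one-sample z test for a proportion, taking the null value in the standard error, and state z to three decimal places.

z = -2.869

p̂ = 247/363 ≈ 0.68044.
Under H₀, SE = √(0.746·0.254/363) = √(0.000521994) = 0.02285.
z = (0.68044 − 0.746)/0.02285 = -0.06556/0.02285 = -2.869.
p-value = P(Z < -2.869) ≈ 0.0021.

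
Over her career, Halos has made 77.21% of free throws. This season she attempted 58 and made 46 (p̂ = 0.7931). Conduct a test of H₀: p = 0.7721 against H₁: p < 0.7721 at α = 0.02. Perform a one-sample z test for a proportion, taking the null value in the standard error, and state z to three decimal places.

z = 0.381

p̂ = 46/58 = 0.79310.
SE = √(p₀(1−p₀)/n) = √(0.17596/58) = 0.05508.
z = (0.79310 − 0.7721)/0.05508 = 0.02100/0.05508 = 0.381.
p-value = P(Z < 0.381) ≈ 0.6485, so at α = 0.02 we fail to reject H₀.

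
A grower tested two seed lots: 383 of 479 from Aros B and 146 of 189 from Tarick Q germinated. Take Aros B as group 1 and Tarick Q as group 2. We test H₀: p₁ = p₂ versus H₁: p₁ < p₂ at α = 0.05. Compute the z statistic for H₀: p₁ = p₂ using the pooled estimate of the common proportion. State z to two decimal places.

z = 0.78

p̂₁ = 383/479 = 0.7996, p̂₂ = 146/189 = 0.7725.
Pooled p̂ = (383+146)/(479+189) = 529/668 = 0.7919.
SE = √(p̂(1−p̂)(1/n₁+1/n₂)) = √(0.7919·0.2081·0.00737869) = √(0.0012159) = 0.0349.
z = (0.7996 − 0.7725)/0.0349 = 0.0271/0.0349 = 0.78.
p-value = P(Z < 0.777) ≈ 0.7814; since p > α = 0.05, fail to reject H₀.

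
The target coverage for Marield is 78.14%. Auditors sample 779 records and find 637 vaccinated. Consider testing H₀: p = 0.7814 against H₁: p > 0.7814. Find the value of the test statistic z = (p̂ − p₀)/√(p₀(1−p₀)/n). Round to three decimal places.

p̂ = 637/779 ≈ 0.81772.
Standard error under H₀: √(0.7814×0.2186/779) = 0.01481.
z = (0.81772 − 0.7814)/0.01481 = 0.03632/0.01481 = 2.452.

z = 2.452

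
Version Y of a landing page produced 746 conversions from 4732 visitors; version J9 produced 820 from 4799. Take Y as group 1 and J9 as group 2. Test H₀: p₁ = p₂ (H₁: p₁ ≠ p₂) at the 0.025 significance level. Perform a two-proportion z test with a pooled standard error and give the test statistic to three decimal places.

p̂₁ = 746/4732 = 0.157650, p̂₂ = 820/4799 = 0.170869.
Pooled p̂ = (746+820)/(4732+4799) = 1566/9531 = 0.164306.
SE = √(0.13731 × 0.000419704) = 0.007591.
z = (0.157650 − 0.170869)/0.007591 = -0.013219/0.007591 = -1.741.
Two-sided p-value ≈ 2·Φ(−1.741) = 0.0816, so at α = 0.025 we fail to reject H₀.

z = -1.741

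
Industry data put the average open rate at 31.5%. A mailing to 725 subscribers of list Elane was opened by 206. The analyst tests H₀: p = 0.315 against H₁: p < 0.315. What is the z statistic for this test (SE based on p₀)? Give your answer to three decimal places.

p̂ = 206/725 = 0.28414.
Under H₀, SE = √(0.315·0.685/725) = √(0.000297621) = 0.01725.
z = (0.28414 − 0.315)/0.01725 = -0.03086/0.01725 = -1.789.
p-value = P(Z < -1.789) ≈ 0.0368.

z = -1.789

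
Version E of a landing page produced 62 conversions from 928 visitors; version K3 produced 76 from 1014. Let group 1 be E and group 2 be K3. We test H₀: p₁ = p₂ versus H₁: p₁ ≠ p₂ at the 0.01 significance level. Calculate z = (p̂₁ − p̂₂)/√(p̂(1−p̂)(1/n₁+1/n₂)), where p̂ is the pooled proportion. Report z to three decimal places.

p̂₁ = 62/928 = 0.066810, p̂₂ = 76/1014 = 0.074951.
Pooled p̂ = (62+76)/(928+1014) = 138/1942 = 0.071061.
SE = √(0.0660111 × 0.00206378) = 0.011672.
z = (0.066810 − 0.074951)/0.011672 = -0.008141/0.011672 = -0.697.
p-value = 2·P(Z > 0.697) ≈ 0.4855, so at α = 0.01 we fail to reject H₀.

z = -0.697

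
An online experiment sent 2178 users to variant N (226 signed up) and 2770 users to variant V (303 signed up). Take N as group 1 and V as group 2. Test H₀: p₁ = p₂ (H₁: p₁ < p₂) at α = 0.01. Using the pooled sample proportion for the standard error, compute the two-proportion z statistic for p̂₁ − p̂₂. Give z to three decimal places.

p̂₁ = 226/2178 ≈ 0.103765, p̂₂ = 303/2770 ≈ 0.109386.
Pooled p̂ = (226+303)/(2178+2770) = 529/4948 = 0.106912.
SE = √(0.0954817 × 0.000820148) = 0.008849.
z = (0.103765 − 0.109386)/0.008849 = -0.005621/0.008849 = -0.635.
p-value = P(Z < -0.635) ≈ 0.2626, so at α = 0.01 we fail to reject H₀.

z = -0.635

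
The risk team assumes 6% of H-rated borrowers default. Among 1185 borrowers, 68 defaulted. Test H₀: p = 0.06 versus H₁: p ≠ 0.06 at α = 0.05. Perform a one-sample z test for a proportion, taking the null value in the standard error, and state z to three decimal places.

z = -0.379

p̂ = 68/1185 = 0.057384.
SE = √(p₀(1−p₀)/n) = √(0.0564/1185) = 0.006899.
z = (0.057384 − 0.06)/0.006899 = -0.002616/0.006899 = -0.379.
p-value = 2·P(Z > 0.379) ≈ 0.7045. With α = 0.05, fail to reject H₀.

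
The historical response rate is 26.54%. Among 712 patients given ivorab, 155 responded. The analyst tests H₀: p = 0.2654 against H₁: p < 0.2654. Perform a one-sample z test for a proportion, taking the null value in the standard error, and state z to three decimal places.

z = -2.883

p̂ = 155/712 ≈ 0.217697.
SE = √(p₀(1−p₀)/n) = √(0.19496/712) = 0.016548.
z = (0.217697 − 0.2654)/0.016548 = -0.047703/0.016548 = -2.883.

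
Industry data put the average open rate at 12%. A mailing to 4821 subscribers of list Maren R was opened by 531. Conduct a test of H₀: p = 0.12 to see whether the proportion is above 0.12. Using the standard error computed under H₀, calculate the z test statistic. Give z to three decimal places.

p̂ = 531/4821 ≈ 0.110143.
Standard error under H₀: √(0.12×0.88/4821) = 0.004680.
z = (0.110143 − 0.12)/0.004680 = -0.009857/0.004680 = -2.106.
p-value = P(Z > -2.106) ≈ 0.9824.

z = -2.106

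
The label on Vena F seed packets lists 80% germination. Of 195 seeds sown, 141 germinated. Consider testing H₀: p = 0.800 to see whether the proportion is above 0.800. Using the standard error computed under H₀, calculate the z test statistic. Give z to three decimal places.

p̂ = 141/195 = 0.723077.
SE = √(p₀(1−p₀)/n) = √(0.16/195) = 0.028645.
z = (0.723077 − 0.8)/0.028645 = -0.076923/0.028645 = -2.685.
p-value = P(Z > -2.685) ≈ 0.9964.

z = -2.685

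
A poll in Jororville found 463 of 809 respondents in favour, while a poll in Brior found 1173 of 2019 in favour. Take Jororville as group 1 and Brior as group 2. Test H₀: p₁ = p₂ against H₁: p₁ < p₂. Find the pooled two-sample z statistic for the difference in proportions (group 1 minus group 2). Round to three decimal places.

p̂₁ = 463/809 ≈ 0.57231, p̂₂ = 1173/2019 ≈ 0.58098.
Pooled p̂ = (463+1173)/(809+2019) = 1636/2828 = 0.57850.
SE = √(p̂(1−p̂)(1/n₁+1/n₂)) = √(0.57850·0.42150·0.00173139) = √(0.000422178) = 0.02055.
z = (0.57231 − 0.58098)/0.02055 = -0.00867/0.02055 = -0.422.
p-value = P(Z < -0.422) ≈ 0.3365.

z = -0.422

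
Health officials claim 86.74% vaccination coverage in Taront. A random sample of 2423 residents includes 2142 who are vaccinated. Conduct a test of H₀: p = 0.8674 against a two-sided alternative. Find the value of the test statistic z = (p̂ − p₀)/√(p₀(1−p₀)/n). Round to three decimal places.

p̂ = 2142/2423 = 0.884028.
Standard error under H₀: √(0.8674×0.1326/2423) = 0.006890.
z = (0.884028 − 0.8674)/0.006890 = 0.016628/0.006890 = 2.413.
Two-sided p-value ≈ 2·Φ(−2.413) = 0.0158.

z = 2.413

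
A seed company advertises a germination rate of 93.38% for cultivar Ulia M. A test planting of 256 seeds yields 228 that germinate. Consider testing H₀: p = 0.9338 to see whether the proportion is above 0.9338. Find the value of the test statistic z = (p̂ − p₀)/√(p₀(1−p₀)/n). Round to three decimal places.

p̂ = 228/256 ≈ 0.890625.
Standard error under H₀: √(0.9338×0.0662/256) = 0.015539.
z = (0.890625 − 0.9338)/0.015539 = -0.043175/0.015539 = -2.778.

z = -2.778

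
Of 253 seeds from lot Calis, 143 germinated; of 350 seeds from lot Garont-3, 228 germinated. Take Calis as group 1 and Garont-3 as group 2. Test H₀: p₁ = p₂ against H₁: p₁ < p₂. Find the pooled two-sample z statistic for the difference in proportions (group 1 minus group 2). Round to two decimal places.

z = -2.15

p̂₁ = 143/253 = 0.5652, p̂₂ = 228/350 = 0.6514.
Pooled p̂ = (143+228)/(253+350) = 371/603 = 0.6153.
SE = √(0.236716 × 0.00680971) = 0.0401.
z = (0.5652 − 0.6514)/0.0401 = -0.0862/0.0401 = -2.15.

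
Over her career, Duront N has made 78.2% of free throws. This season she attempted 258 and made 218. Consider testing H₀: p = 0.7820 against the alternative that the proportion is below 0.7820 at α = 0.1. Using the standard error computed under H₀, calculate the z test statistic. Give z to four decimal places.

p̂ = 218/258 = 0.844961.
SE = √(p₀(1−p₀)/n) = √(0.17048/258) = 0.025705.
z = (0.844961 − 0.782)/0.025705 = 0.062961/0.025705 = 2.4494.
p-value = P(Z < 2.449) ≈ 0.9928, so at α = 0.1 we fail to reject H₀.

z = 2.4494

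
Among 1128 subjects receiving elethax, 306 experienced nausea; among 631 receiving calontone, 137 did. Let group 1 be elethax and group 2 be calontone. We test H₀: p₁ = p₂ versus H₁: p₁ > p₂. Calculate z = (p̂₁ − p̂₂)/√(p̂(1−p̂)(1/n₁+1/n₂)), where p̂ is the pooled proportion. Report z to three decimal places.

z = 2.510

p̂₁ = 306/1128 = 0.27128, p̂₂ = 137/631 = 0.21712.
Pooled p̂ = (306+137)/(1128+631) = 443/1759 = 0.25185.
SE = √(p̂(1−p̂)(1/n₁+1/n₂)) = √(0.25185·0.74815·0.00247131) = √(0.000465645) = 0.02158.
z = (0.27128 − 0.21712)/0.02158 = 0.05416/0.02158 = 2.510.
p-value = P(Z > 2.510) ≈ 0.0060.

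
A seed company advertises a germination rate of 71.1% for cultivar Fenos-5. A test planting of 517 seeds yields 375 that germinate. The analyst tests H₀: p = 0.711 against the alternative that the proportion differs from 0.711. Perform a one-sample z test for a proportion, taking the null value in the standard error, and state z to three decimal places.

p̂ = 375/517 = 0.72534.
Standard error under H₀: √(0.711×0.289/517) = 0.01994.
z = (0.72534 − 0.711)/0.01994 = 0.01434/0.01994 = 0.719.

z = 0.719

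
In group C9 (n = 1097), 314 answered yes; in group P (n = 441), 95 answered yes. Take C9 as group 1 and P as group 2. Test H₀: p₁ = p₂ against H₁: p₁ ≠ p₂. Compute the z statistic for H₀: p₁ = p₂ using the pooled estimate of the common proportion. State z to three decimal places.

p̂₁ = 314/1097 ≈ 0.28624, p̂₂ = 95/441 ≈ 0.21542.
Pooled p̂ = (314+95)/(1097+441) = 409/1538 = 0.26593.
SE = √(p̂(1−p̂)(1/n₁+1/n₂)) = √(0.26593·0.73407·0.00317915) = √(0.000620606) = 0.02491.
z = (0.28624 − 0.21542)/0.02491 = 0.07082/0.02491 = 2.843.

z = 2.843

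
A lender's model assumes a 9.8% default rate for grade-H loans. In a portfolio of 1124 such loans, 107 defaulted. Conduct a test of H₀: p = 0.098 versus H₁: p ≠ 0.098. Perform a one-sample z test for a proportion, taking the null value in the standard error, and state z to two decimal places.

z = -0.32

p̂ = 107/1124 ≈ 0.09520.
Under H₀, SE = √(0.098·0.902/1124) = √(7.86441e-05) = 0.00887.
z = (0.09520 − 0.098)/0.00887 = -0.00280/0.00887 = -0.32.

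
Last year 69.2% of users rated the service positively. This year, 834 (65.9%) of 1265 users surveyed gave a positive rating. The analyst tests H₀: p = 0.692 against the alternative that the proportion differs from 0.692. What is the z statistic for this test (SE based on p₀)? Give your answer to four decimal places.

z = -2.5201

p̂ = 834/1265 ≈ 0.659289.
Under H₀, SE = √(0.692·0.308/1265) = √(0.000168487) = 0.012980.
z = (0.659289 − 0.692)/0.012980 = -0.032711/0.012980 = -2.5201.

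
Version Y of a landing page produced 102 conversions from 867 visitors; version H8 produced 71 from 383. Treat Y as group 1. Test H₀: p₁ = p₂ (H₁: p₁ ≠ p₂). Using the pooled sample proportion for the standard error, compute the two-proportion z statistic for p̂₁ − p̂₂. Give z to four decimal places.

p̂₁ = 102/867 ≈ 0.117647, p̂₂ = 71/383 ≈ 0.185379.
Pooled p̂ = (102+71)/(867+383) = 173/1250 = 0.138400.
SE = √(p̂(1−p̂)(1/n₁+1/n₂)) = √(0.138400·0.861600·0.00376437) = √(0.000448884) = 0.021187.
z = (0.117647 − 0.185379)/0.021187 = -0.067732/0.021187 = -3.1969.

z = -3.1969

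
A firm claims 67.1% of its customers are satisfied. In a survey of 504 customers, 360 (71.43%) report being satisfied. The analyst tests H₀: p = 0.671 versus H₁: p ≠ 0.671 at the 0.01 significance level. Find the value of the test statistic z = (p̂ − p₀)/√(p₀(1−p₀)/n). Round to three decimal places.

p̂ = 360/504 = 0.71429.
SE = √(p₀(1−p₀)/n) = √(0.22076/504) = 0.02093.
z = (0.71429 − 0.671)/0.02093 = 0.04329/0.02093 = 2.068.
p-value = 2·P(Z > 2.068) ≈ 0.0386; since p > α = 0.01, fail to reject H₀.

z = 2.068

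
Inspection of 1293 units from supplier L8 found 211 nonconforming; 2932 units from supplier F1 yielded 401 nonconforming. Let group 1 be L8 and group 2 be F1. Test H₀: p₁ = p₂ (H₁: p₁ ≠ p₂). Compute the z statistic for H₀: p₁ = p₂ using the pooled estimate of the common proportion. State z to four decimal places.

z = 2.2486

p̂₁ = 211/1293 ≈ 0.163186, p̂₂ = 401/2932 ≈ 0.136767.
Pooled p̂ = (211+401)/(1293+2932) = 612/4225 = 0.144852.
SE = √(p̂(1−p̂)(1/n₁+1/n₂)) = √(0.144852·0.855148·0.00111446) = √(0.000138048) = 0.011749.
z = (0.163186 − 0.136767)/0.011749 = 0.026419/0.011749 = 2.2486.
Two-sided p-value ≈ 2·Φ(−2.249) = 0.0245.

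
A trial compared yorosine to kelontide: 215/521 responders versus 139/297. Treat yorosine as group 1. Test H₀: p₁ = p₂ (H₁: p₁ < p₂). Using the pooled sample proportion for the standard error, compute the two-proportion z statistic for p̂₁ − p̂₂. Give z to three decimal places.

p̂₁ = 215/521 ≈ 0.41267, p̂₂ = 139/297 ≈ 0.46801.
Pooled p̂ = (215+139)/(521+297) = 354/818 = 0.43276.
SE = √(0.245479 × 0.00528639) = 0.03602.
z = (0.41267 − 0.46801)/0.03602 = -0.05534/0.03602 = -1.536.
p-value = P(Z < -1.536) ≈ 0.0622.

z = -1.536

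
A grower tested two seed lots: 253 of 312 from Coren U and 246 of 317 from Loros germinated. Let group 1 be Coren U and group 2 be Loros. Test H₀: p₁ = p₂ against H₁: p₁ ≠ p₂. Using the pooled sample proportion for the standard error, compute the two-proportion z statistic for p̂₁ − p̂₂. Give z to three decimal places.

p̂₁ = 253/312 ≈ 0.81090, p̂₂ = 246/317 ≈ 0.77603.
Pooled p̂ = (253+246)/(312+317) = 499/629 = 0.79332.
SE = √(0.163962 × 0.0063597) = 0.03229.
z = (0.81090 − 0.77603)/0.03229 = 0.03487/0.03229 = 1.080.
Two-sided p-value ≈ 2·Φ(−1.080) = 0.2802.

z = 1.080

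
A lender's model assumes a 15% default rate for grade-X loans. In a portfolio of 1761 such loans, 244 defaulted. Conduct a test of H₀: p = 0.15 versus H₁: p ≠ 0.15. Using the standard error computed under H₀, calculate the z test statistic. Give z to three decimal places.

z = -1.345

p̂ = 244/1761 ≈ 0.138558.
Under H₀, SE = √(0.15·0.85/1761) = √(7.2402e-05) = 0.008509.
z = (0.138558 − 0.15)/0.008509 = -0.011442/0.008509 = -1.345.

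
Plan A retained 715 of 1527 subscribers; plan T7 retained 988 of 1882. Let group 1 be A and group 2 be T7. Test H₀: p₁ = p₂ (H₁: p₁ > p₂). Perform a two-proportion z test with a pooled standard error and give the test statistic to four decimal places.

p̂₁ = 715/1527 ≈ 0.4682384, p̂₂ = 988/1882 ≈ 0.5249734.
Pooled p̂ = (715+988)/(1527+1882) = 1703/3409 = 0.4995600.
SE = √(0.25 × 0.00118623) = 0.0172208.
z = (0.4682384 − 0.5249734)/0.0172208 = -0.0567350/0.0172208 = -3.2946.

z = -3.2946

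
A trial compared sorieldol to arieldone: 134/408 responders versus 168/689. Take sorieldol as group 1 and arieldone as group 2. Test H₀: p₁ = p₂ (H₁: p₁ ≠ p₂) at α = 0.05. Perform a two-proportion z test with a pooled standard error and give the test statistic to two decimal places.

p̂₁ = 134/408 = 0.3284, p̂₂ = 168/689 = 0.2438.
Pooled p̂ = (134+168)/(408+689) = 302/1097 = 0.2753.
SE = √(p̂(1−p̂)(1/n₁+1/n₂)) = √(0.2753·0.7247·0.00390236) = √(0.000778553) = 0.0279.
z = (0.3284 − 0.2438)/0.0279 = 0.0846/0.0279 = 3.03.
p-value = 2·P(Z > 3.032) ≈ 0.0024. With α = 0.05, reject H₀.

z = 3.03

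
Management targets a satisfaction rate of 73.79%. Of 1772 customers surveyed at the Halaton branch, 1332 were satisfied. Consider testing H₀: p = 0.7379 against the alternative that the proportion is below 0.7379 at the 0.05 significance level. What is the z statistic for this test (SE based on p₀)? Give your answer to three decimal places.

z = 1.320

p̂ = 1332/1772 ≈ 0.75169.
Standard error under H₀: √(0.7379×0.2621/1772) = 0.01045.
z = (0.75169 − 0.7379)/0.01045 = 0.01379/0.01045 = 1.320.
p-value = P(Z < 1.320) ≈ 0.9066, so at α = 0.05 we fail to reject H₀.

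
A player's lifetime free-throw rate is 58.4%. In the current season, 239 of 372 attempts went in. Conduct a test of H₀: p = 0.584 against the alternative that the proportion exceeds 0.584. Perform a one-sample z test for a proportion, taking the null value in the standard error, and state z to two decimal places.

p̂ = 239/372 = 0.6425.
Standard error under H₀: √(0.584×0.416/372) = 0.0256.
z = (0.6425 − 0.584)/0.0256 = 0.0585/0.0256 = 2.29.

z = 2.29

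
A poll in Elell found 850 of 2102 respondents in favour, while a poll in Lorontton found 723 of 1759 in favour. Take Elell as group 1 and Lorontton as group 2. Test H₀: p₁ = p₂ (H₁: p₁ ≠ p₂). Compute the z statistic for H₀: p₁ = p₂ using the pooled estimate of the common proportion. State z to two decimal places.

p̂₁ = 850/2102 ≈ 0.4044, p̂₂ = 723/1759 ≈ 0.4110.
Pooled p̂ = (850+723)/(2102+1759) = 1573/3861 = 0.4074.
SE = √(p̂(1−p̂)(1/n₁+1/n₂)) = √(0.4074·0.5926·0.00104424) = √(0.000252108) = 0.0159.
z = (0.4044 − 0.4110)/0.0159 = -0.0066/0.0159 = -0.42.

z = -0.42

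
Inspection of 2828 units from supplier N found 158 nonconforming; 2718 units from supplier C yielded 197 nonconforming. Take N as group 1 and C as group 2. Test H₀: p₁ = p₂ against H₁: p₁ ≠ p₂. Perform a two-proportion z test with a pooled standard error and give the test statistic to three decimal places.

z = -2.526

p̂₁ = 158/2828 ≈ 0.055870, p̂₂ = 197/2718 ≈ 0.072480.
Pooled p̂ = (158+197)/(2828+2718) = 355/5546 = 0.064010.
SE = √(0.0599128 × 0.000721524) = 0.006575.
z = (0.055870 − 0.072480)/0.006575 = -0.016610/0.006575 = -2.526.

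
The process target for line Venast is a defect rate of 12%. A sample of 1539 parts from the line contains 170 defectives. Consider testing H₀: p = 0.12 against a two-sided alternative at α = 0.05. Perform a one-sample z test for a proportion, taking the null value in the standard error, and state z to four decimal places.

z = -1.1515

p̂ = 170/1539 = 0.1104613.
Under H₀, SE = √(0.12·0.88/1539) = √(6.8616e-05) = 0.0082835.
z = (0.1104613 − 0.12)/0.0082835 = -0.0095387/0.0082835 = -1.1515.
p-value = 2·P(Z > 1.152) ≈ 0.2495. With α = 0.05, fail to reject H₀.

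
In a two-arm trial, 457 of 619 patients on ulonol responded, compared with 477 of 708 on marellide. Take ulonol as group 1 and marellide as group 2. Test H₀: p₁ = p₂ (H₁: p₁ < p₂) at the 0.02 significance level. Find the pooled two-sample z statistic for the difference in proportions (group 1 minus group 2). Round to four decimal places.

z = 2.5697

p̂₁ = 457/619 ≈ 0.738288, p̂₂ = 477/708 ≈ 0.673729.
Pooled p̂ = (457+477)/(619+708) = 934/1327 = 0.703843.
SE = √(0.208448 × 0.00302794) = 0.025123.
z = (0.738288 − 0.673729)/0.025123 = 0.064559/0.025123 = 2.5697.
p-value = P(Z < 2.570) ≈ 0.9949, so at α = 0.02 we fail to reject H₀.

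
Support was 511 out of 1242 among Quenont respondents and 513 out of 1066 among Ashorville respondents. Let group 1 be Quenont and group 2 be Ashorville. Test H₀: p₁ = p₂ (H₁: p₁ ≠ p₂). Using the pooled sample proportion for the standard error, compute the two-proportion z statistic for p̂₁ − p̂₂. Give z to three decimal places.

z = -3.365

p̂₁ = 511/1242 ≈ 0.411433, p̂₂ = 513/1066 ≈ 0.481238.
Pooled p̂ = (511+513)/(1242+1066) = 1024/2308 = 0.443674.
SE = √(p̂(1−p̂)(1/n₁+1/n₂)) = √(0.443674·0.556326·0.00174324) = √(0.000430279) = 0.020743.
z = (0.411433 − 0.481238)/0.020743 = -0.069805/0.020743 = -3.365.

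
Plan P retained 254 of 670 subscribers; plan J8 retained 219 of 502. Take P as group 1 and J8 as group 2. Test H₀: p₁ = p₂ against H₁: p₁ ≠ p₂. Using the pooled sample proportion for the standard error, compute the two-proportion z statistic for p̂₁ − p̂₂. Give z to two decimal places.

p̂₁ = 254/670 ≈ 0.3791, p̂₂ = 219/502 ≈ 0.4363.
Pooled p̂ = (254+219)/(670+502) = 473/1172 = 0.4036.
SE = √(p̂(1−p̂)(1/n₁+1/n₂)) = √(0.4036·0.5964·0.00348457) = √(0.000838749) = 0.0290.
z = (0.3791 − 0.4363)/0.0290 = -0.0572/0.0290 = -1.97.

z = -1.97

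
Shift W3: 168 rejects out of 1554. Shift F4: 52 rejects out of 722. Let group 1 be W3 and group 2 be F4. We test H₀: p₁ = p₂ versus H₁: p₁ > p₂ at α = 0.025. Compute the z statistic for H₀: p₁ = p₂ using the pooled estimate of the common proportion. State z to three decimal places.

z = 2.711

p̂₁ = 168/1554 = 0.10811, p̂₂ = 52/722 = 0.07202.
Pooled p̂ = (168+52)/(1554+722) = 220/2276 = 0.09666.
SE = √(p̂(1−p̂)(1/n₁+1/n₂)) = √(0.09666·0.90334·0.00202854) = √(0.000177127) = 0.01331.
z = (0.10811 − 0.07202)/0.01331 = 0.03609/0.01331 = 2.711.
p-value = P(Z > 2.711) ≈ 0.0033, so at α = 0.025 we reject H₀.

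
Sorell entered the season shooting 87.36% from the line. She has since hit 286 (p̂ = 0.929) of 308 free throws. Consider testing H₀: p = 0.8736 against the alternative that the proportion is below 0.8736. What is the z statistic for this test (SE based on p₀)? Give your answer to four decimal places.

p̂ = 286/308 = 0.9285714.
Under H₀, SE = √(0.8736·0.1264/308) = √(0.000358516) = 0.0189345.
z = (0.9285714 − 0.8736)/0.0189345 = 0.0549714/0.0189345 = 2.9032.
p-value = P(Z < 2.903) ≈ 0.9982.

z = 2.9032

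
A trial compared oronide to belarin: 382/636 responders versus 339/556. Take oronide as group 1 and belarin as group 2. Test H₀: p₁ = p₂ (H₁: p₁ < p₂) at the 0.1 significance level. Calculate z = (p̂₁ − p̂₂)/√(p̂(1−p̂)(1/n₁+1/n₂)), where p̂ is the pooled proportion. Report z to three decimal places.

z = -0.320

p̂₁ = 382/636 ≈ 0.60063, p̂₂ = 339/556 ≈ 0.60971.
Pooled p̂ = (382+339)/(636+556) = 721/1192 = 0.60487.
SE = √(0.239003 × 0.00337089) = 0.02838.
z = (0.60063 − 0.60971)/0.02838 = -0.00908/0.02838 = -0.320.
p-value = P(Z < -0.320) ≈ 0.3745. With α = 0.1, fail to reject H₀.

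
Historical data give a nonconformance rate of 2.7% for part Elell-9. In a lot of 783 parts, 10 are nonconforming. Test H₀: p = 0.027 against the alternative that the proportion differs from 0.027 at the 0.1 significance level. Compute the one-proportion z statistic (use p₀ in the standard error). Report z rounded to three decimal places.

p̂ = 10/783 = 0.0127714.
Standard error under H₀: √(0.027×0.973/783) = 0.0057924.
z = (0.0127714 − 0.027)/0.0057924 = -0.0142286/0.0057924 = -2.456.
p-value = 2·P(Z > 2.456) ≈ 0.0140; since p < α = 0.1, reject H₀.

z = -2.456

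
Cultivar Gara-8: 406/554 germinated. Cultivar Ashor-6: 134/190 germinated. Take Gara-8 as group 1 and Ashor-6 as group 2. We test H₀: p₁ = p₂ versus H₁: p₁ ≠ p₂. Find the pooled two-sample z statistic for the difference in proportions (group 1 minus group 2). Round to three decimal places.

z = 0.736

p̂₁ = 406/554 ≈ 0.73285, p̂₂ = 134/190 ≈ 0.70526.
Pooled p̂ = (406+134)/(554+190) = 540/744 = 0.72581.
SE = √(p̂(1−p̂)(1/n₁+1/n₂)) = √(0.72581·0.27419·0.00706821) = √(0.00140666) = 0.03751.
z = (0.73285 − 0.70526)/0.03751 = 0.02759/0.03751 = 0.736.
Two-sided p-value ≈ 2·Φ(−0.736) = 0.4620.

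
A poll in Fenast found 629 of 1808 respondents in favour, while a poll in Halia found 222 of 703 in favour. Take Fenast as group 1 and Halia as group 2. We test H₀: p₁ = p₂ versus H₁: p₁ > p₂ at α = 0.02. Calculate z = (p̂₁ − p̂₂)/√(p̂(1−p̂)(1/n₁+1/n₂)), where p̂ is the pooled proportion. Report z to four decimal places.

p̂₁ = 629/1808 ≈ 0.347898, p̂₂ = 222/703 ≈ 0.315789.
Pooled p̂ = (629+222)/(1808+703) = 851/2511 = 0.338909.
SE = √(0.22405 × 0.00197557) = 0.021039.
z = (0.347898 − 0.315789)/0.021039 = 0.032109/0.021039 = 1.5262.
p-value = P(Z > 1.526) ≈ 0.0635, so at α = 0.02 we fail to reject H₀.

z = 1.5262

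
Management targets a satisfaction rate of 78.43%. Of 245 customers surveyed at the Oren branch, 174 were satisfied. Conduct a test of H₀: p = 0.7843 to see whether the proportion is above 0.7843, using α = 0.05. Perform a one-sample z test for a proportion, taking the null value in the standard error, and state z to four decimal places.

z = -2.8198

p̂ = 174/245 ≈ 0.710204.
Standard error under H₀: √(0.7843×0.2157/245) = 0.026277.
z = (0.710204 − 0.7843)/0.026277 = -0.074096/0.026277 = -2.8198.
p-value = P(Z > -2.820) ≈ 0.9976, so at α = 0.05 we fail to reject H₀.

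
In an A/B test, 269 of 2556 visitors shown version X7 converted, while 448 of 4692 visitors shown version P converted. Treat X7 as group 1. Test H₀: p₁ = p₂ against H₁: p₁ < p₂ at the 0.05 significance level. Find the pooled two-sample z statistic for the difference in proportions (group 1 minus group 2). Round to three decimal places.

p̂₁ = 269/2556 = 0.10524, p̂₂ = 448/4692 = 0.09548.
Pooled p̂ = (269+448)/(2556+4692) = 717/7248 = 0.09892.
SE = √(p̂(1−p̂)(1/n₁+1/n₂)) = √(0.09892·0.90108·0.000604365) = √(5.38718e-05) = 0.00734.
z = (0.10524 − 0.09548)/0.00734 = 0.00976/0.00734 = 1.330.
p-value = P(Z < 1.330) ≈ 0.9082. With α = 0.05, fail to reject H₀.

z = 1.330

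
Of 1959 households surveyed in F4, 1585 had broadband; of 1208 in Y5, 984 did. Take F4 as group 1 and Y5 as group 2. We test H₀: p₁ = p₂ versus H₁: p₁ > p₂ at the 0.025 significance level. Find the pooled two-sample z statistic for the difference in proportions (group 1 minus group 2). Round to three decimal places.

z = -0.383

p̂₁ = 1585/1959 = 0.80909, p̂₂ = 984/1208 = 0.81457.
Pooled p̂ = (1585+984)/(1959+1208) = 2569/3167 = 0.81118.
SE = √(0.153168 × 0.00133828) = 0.01432.
z = (0.80909 − 0.81457)/0.01432 = -0.00548/0.01432 = -0.383.
p-value = P(Z > -0.383) ≈ 0.6491, so at α = 0.025 we fail to reject H₀.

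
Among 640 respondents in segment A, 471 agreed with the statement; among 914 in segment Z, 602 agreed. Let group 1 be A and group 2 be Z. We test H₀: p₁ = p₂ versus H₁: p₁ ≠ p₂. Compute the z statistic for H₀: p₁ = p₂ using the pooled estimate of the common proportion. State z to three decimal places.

p̂₁ = 471/640 ≈ 0.73594, p̂₂ = 602/914 ≈ 0.65864.
Pooled p̂ = (471+602)/(640+914) = 1073/1554 = 0.69048.
SE = √(p̂(1−p̂)(1/n₁+1/n₂)) = √(0.69048·0.30952·0.00265659) = √(0.000567764) = 0.02383.
z = (0.73594 − 0.65864)/0.02383 = 0.07730/0.02383 = 3.244.
p-value = 2·P(Z > 3.244) ≈ 0.0012.

z = 3.244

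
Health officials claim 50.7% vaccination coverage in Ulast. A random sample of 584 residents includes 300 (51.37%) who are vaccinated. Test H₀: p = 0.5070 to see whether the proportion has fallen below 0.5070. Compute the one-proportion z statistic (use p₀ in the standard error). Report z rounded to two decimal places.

z = 0.32

p̂ = 300/584 ≈ 0.5137.
Under H₀, SE = √(0.507·0.493/584) = √(0.000427998) = 0.0207.
z = (0.5137 − 0.507)/0.0207 = 0.0067/0.0207 = 0.32.
p-value = P(Z < 0.324) ≈ 0.6270.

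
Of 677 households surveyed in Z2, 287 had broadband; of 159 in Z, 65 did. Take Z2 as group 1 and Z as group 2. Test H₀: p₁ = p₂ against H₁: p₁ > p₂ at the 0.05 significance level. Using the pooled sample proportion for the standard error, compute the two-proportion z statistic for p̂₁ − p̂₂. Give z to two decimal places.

z = 0.35

p̂₁ = 287/677 ≈ 0.4239, p̂₂ = 65/159 ≈ 0.4088.
Pooled p̂ = (287+65)/(677+159) = 352/836 = 0.4211.
SE = √(0.243767 × 0.00776641) = 0.0435.
z = (0.4239 − 0.4088)/0.0435 = 0.0151/0.0435 = 0.35.
p-value = P(Z > 0.348) ≈ 0.3641, so at α = 0.05 we fail to reject H₀.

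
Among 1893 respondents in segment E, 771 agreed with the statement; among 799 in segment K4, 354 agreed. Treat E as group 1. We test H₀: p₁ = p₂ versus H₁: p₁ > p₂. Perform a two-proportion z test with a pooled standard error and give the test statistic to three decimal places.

z = -1.719

p̂₁ = 771/1893 ≈ 0.407290, p̂₂ = 354/799 ≈ 0.443054.
Pooled p̂ = (771+354)/(1893+799) = 1125/2692 = 0.417905.
SE = √(0.24326 × 0.00177983) = 0.020808.
z = (0.407290 − 0.443054)/0.020808 = -0.035764/0.020808 = -1.719.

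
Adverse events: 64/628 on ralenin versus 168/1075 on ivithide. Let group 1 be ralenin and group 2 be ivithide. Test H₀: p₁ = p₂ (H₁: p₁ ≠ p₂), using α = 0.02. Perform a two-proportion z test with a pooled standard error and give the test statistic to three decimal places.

p̂₁ = 64/628 ≈ 0.10191, p̂₂ = 168/1075 ≈ 0.15628.
Pooled p̂ = (64+168)/(628+1075) = 232/1703 = 0.13623.
SE = √(p̂(1−p̂)(1/n₁+1/n₂)) = √(0.13623·0.86377·0.00252259) = √(0.000296837) = 0.01723.
z = (0.10191 − 0.15628)/0.01723 = -0.05437/0.01723 = -3.156.
Two-sided p-value ≈ 2·Φ(−3.156) = 0.0016. With α = 0.02, reject H₀.

z = -3.156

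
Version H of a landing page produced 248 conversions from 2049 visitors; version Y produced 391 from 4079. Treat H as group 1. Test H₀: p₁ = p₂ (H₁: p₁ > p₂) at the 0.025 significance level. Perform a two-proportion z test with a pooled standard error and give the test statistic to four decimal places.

p̂₁ = 248/2049 = 0.1210347, p̂₂ = 391/4079 = 0.0958568.
Pooled p̂ = (248+391)/(2049+4079) = 639/6128 = 0.1042755.
SE = √(0.0934021 × 0.000733201) = 0.0082754.
z = (0.1210347 − 0.0958568)/0.0082754 = 0.0251779/0.0082754 = 3.0425.
p-value = P(Z > 3.042) ≈ 0.0012; since p < α = 0.025, reject H₀.

z = 3.0425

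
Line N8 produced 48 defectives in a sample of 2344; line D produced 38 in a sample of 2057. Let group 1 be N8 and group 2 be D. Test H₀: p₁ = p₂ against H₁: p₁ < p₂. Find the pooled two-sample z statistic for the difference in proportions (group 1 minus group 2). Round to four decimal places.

p̂₁ = 48/2344 = 0.0204778, p̂₂ = 38/2057 = 0.0184735.
Pooled p̂ = (48+38)/(2344+2057) = 86/4401 = 0.0195410.
SE = √(0.0191592 × 0.000912766) = 0.0041818.
z = (0.0204778 − 0.0184735)/0.0041818 = 0.0020043/0.0041818 = 0.4793.
p-value = P(Z < 0.479) ≈ 0.6841.

z = 0.4793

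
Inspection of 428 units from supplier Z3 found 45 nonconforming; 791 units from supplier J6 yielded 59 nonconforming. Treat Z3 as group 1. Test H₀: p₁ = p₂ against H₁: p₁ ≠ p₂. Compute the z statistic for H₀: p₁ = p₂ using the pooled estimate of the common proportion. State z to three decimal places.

p̂₁ = 45/428 = 0.10514, p̂₂ = 59/791 = 0.07459.
Pooled p̂ = (45+59)/(428+791) = 104/1219 = 0.08532.
SE = √(p̂(1−p̂)(1/n₁+1/n₂)) = √(0.08532·0.91468·0.00360067) = √(0.000280986) = 0.01676.
z = (0.10514 − 0.07459)/0.01676 = 0.03055/0.01676 = 1.823.

z = 1.823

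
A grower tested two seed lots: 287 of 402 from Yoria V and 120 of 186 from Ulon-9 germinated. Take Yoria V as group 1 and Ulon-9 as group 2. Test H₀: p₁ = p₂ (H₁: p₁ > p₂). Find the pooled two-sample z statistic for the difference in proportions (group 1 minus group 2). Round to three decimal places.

z = 1.680

p̂₁ = 287/402 = 0.71393, p̂₂ = 120/186 = 0.64516.
Pooled p̂ = (287+120)/(402+186) = 407/588 = 0.69218.
SE = √(0.213068 × 0.00786391) = 0.04093.
z = (0.71393 − 0.64516)/0.04093 = 0.06877/0.04093 = 1.680.
p-value = P(Z > 1.680) ≈ 0.0465.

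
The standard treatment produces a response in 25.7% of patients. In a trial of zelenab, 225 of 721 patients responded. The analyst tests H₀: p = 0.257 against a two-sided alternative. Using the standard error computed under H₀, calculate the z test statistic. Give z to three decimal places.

z = 3.384

p̂ = 225/721 ≈ 0.312067.
SE = √(p₀(1−p₀)/n) = √(0.19095/721) = 0.016274.
z = (0.312067 − 0.257)/0.016274 = 0.055067/0.016274 = 3.384.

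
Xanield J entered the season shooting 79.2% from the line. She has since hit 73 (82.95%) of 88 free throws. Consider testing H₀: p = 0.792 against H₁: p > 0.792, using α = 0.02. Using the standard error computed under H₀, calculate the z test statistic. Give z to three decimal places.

p̂ = 73/88 ≈ 0.82955.
Under H₀, SE = √(0.792·0.208/88) = √(0.001872) = 0.04327.
z = (0.82955 − 0.792)/0.04327 = 0.03755/0.04327 = 0.868.
p-value = P(Z > 0.868) ≈ 0.1928, so at α = 0.02 we fail to reject H₀.

z = 0.868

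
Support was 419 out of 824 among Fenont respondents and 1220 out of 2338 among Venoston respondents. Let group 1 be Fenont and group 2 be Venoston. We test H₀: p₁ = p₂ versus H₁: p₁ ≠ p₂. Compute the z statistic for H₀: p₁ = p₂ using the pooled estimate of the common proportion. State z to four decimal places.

z = -0.6579

p̂₁ = 419/824 ≈ 0.5084951, p̂₂ = 1220/2338 ≈ 0.5218135.
Pooled p̂ = (419+1220)/(824+2338) = 1639/3162 = 0.5183428.
SE = √(p̂(1−p̂)(1/n₁+1/n₂)) = √(0.5183428·0.4816572·0.00164131) = √(0.000409775) = 0.0202429.
z = (0.5084951 − 0.5218135)/0.0202429 = -0.0133184/0.0202429 = -0.6579.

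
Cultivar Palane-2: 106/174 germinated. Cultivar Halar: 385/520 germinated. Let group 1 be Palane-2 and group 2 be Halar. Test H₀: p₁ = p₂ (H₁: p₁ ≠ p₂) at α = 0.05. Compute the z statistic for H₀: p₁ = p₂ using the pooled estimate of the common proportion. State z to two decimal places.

p̂₁ = 106/174 ≈ 0.60920, p̂₂ = 385/520 ≈ 0.74038.
Pooled p̂ = (106+385)/(174+520) = 491/694 = 0.70749.
SE = √(0.206947 × 0.0076702) = 0.03984.
z = (0.60920 − 0.74038)/0.03984 = -0.13118/0.03984 = -3.29.
Two-sided p-value ≈ 2·Φ(−3.293) = 0.0010. With α = 0.05, reject H₀.

z = -3.29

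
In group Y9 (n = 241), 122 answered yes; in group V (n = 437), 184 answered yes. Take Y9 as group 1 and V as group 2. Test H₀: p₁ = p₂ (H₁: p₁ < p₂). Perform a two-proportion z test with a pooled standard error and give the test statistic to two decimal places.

z = 2.13

p̂₁ = 122/241 ≈ 0.5062, p̂₂ = 184/437 ≈ 0.4211.
Pooled p̂ = (122+184)/(241+437) = 306/678 = 0.4513.
SE = √(0.247631 × 0.00643771) = 0.0399.
z = (0.5062 − 0.4211)/0.0399 = 0.0851/0.0399 = 2.13.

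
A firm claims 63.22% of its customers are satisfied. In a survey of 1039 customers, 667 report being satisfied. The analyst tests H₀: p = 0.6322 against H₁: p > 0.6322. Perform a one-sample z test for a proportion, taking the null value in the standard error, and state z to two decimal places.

p̂ = 667/1039 = 0.6420.
SE = √(p₀(1−p₀)/n) = √(0.23252/1039) = 0.0150.
z = (0.6420 − 0.6322)/0.0150 = 0.0098/0.0150 = 0.65.

z = 0.65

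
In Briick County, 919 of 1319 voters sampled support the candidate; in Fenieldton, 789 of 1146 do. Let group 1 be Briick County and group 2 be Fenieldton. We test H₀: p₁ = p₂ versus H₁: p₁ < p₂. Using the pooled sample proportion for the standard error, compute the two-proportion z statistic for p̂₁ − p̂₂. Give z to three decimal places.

z = 0.443

p̂₁ = 919/1319 = 0.69674, p̂₂ = 789/1146 = 0.68848.
Pooled p̂ = (919+789)/(1319+1146) = 1708/2465 = 0.69290.
SE = √(p̂(1−p̂)(1/n₁+1/n₂)) = √(0.69290·0.30710·0.00163075) = √(0.000347006) = 0.01863.
z = (0.69674 − 0.68848)/0.01863 = 0.00826/0.01863 = 0.443.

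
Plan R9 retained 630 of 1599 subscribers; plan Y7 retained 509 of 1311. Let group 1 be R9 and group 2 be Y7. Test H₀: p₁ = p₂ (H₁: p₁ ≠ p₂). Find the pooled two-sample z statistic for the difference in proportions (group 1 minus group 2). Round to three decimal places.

p̂₁ = 630/1599 = 0.39400, p̂₂ = 509/1311 = 0.38825.
Pooled p̂ = (630+509)/(1599+1311) = 1139/2910 = 0.39141.
SE = √(0.238208 × 0.00138817) = 0.01818.
z = (0.39400 − 0.38825)/0.01818 = 0.00575/0.01818 = 0.316.

z = 0.316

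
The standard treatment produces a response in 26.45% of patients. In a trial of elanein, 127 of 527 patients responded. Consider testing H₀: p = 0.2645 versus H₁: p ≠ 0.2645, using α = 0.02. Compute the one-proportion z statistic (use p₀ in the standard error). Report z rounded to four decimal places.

p̂ = 127/527 = 0.240987.
SE = √(p₀(1−p₀)/n) = √(0.19454/527) = 0.019213.
z = (0.240987 − 0.2645)/0.019213 = -0.023513/0.019213 = -1.2238.
p-value = 2·P(Z > 1.224) ≈ 0.2210, so at α = 0.02 we fail to reject H₀.

z = -1.2238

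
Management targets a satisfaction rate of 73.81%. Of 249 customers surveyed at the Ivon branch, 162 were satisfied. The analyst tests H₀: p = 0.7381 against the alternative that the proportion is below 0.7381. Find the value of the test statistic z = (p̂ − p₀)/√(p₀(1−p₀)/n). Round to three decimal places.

z = -3.140

p̂ = 162/249 ≈ 0.650602.
Under H₀, SE = √(0.7381·0.2619/249) = √(0.000776339) = 0.027863.
z = (0.650602 − 0.7381)/0.027863 = -0.087498/0.027863 = -3.140.
p-value = P(Z < -3.140) ≈ 0.0008.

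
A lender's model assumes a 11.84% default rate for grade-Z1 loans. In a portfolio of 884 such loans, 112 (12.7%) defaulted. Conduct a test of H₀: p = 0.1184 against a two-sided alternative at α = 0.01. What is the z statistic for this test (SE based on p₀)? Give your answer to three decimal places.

z = 0.764

p̂ = 112/884 = 0.12670.
SE = √(p₀(1−p₀)/n) = √(0.10438/884) = 0.01087.
z = (0.12670 − 0.1184)/0.01087 = 0.00830/0.01087 = 0.764.
p-value = 2·P(Z > 0.764) ≈ 0.4451; since p > α = 0.01, fail to reject H₀.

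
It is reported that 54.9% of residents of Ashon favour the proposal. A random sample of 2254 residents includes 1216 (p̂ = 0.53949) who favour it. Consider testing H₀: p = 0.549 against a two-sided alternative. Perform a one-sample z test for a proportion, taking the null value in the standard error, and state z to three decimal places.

z = -0.908

p̂ = 1216/2254 = 0.539485.
Under H₀, SE = √(0.549·0.451/2254) = √(0.000109849) = 0.010481.
z = (0.539485 − 0.549)/0.010481 = -0.009515/0.010481 = -0.908.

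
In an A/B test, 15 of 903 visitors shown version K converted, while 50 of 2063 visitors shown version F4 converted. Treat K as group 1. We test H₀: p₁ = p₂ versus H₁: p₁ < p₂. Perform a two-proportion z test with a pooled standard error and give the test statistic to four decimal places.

p̂₁ = 15/903 ≈ 0.0166113, p̂₂ = 50/2063 ≈ 0.0242365.
Pooled p̂ = (15+50)/(903+2063) = 65/2966 = 0.0219150.
SE = √(0.0214348 × 0.00159215) = 0.0058419.
z = (0.0166113 − 0.0242365)/0.0058419 = -0.0076252/0.0058419 = -1.3053.

z = -1.3053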